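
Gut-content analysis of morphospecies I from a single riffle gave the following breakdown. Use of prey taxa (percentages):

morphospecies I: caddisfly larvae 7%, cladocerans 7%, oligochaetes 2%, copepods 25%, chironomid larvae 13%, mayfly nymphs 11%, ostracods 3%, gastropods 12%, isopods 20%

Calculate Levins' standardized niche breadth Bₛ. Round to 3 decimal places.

0.671

Convert percentages to proportions (divide by 100).
Σpᵢ² = 0.07² + 0.07² + 0.02² + 0.25² + 0.13² + 0.11² + 0.03² + 0.12² + 0.20² = 0.0049 + 0.0049 + 0.0004 + 0.0625 + 0.0169 + 0.0121 + 0.0009 + 0.0144 + 0.0400 = 0.1570
B = 1 / 0.1570 = 6.36943
Bₛ = (B − 1)/(n − 1) = (6.36943 − 1)/(9 − 1) = 5.36943/8 = 0.67118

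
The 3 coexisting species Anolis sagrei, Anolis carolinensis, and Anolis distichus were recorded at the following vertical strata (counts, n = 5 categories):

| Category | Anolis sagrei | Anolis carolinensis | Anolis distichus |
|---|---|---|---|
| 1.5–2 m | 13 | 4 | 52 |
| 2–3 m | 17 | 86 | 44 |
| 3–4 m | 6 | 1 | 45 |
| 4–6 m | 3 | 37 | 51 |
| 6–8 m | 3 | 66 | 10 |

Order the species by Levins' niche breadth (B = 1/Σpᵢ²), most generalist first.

Anolis distichus > Anolis sagrei > Anolis carolinensis

Proportions for Anolis sagrei (n=42): 13/42=0.3095, 17/42=0.4048, 6/42=0.1429, 3/42=0.0714, 3/42=0.0714
Proportions for Anolis carolinensis (n=194): 4/194=0.0206, 86/194=0.4433, 1/194=0.0052, 37/194=0.1907, 66/194=0.3402
Proportions for Anolis distichus (n=202): 52/202=0.2574, 44/202=0.2178, 45/202=0.2228, 51/202=0.2525, 10/202=0.0495
Σp_sagrᵢ² = 0.3095² + 0.4048² + 0.1429² + 0.0714² + 0.0714² = 0.095790 + 0.163863 + 0.020420 + 0.005098 + 0.005098 = 0.290269
B_sagr = 1 / 0.290269 = 3.4451
Σp_caroᵢ² = 0.0206² + 0.4433² + 0.0052² + 0.1907² + 0.3402² = 0.000424 + 0.196515 + 0.000027 + 0.036366 + 0.115736 = 0.349068
B_caro = 1 / 0.349068 = 2.8648
Σp_distᵢ² = 0.2574² + 0.2178² + 0.2228² + 0.2525² + 0.0495² = 0.066255 + 0.047437 + 0.049640 + 0.063756 + 0.002450 = 0.229538
B_dist = 1 / 0.229538 = 4.3566
Ranking by B (broadest → narrowest): Anolis distichus (4.36) > Anolis sagrei (3.45) > Anolis carolinensis (2.86)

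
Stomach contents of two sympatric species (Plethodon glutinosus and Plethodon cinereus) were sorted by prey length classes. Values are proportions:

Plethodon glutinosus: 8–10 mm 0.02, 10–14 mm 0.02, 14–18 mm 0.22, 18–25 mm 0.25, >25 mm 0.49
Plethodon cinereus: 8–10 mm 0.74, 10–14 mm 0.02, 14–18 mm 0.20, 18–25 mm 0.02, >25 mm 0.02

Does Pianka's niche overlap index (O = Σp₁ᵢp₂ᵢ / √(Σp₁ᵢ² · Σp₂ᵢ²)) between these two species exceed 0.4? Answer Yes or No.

No

Σ p₁ᵢp₂ᵢ = 0.0148 + 0.0004 + 0.0440 + 0.0050 + 0.0098 = 0.0740
Σp_1ᵢ² = 0.02² + 0.02² + 0.22² + 0.25² + 0.49² = 0.0004 + 0.0004 + 0.0484 + 0.0625 + 0.2401 = 0.3518
Σp_2ᵢ² = 0.74² + 0.02² + 0.20² + 0.02² + 0.02² = 0.5476 + 0.0004 + 0.0400 + 0.0004 + 0.0004 = 0.5888
O = 0.0740 / √(0.3518 × 0.5888) = 0.0740 / 0.45513 = 0.1626
O = 0.1626 < 0.4 → No.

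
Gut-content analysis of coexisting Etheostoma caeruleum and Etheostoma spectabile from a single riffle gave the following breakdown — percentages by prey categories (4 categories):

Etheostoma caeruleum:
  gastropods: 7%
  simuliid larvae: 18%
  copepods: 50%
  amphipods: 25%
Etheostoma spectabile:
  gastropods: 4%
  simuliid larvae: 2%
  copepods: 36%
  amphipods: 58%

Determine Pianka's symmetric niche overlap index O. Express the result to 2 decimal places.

Convert percentages to proportions (divide by 100).
Σ p₁ᵢp₂ᵢ = 0.0028 + 0.0036 + 0.1800 + 0.1450 = 0.3314
Σp_1ᵢ² = 0.07² + 0.18² + 0.50² + 0.25² = 0.0049 + 0.0324 + 0.2500 + 0.0625 = 0.3498
Σp_2ᵢ² = 0.04² + 0.02² + 0.36² + 0.58² = 0.0016 + 0.0004 + 0.1296 + 0.3364 = 0.4680
O = 0.3314 / √(0.3498 × 0.4680) = 0.3314 / 0.40461 = 0.8191

0.82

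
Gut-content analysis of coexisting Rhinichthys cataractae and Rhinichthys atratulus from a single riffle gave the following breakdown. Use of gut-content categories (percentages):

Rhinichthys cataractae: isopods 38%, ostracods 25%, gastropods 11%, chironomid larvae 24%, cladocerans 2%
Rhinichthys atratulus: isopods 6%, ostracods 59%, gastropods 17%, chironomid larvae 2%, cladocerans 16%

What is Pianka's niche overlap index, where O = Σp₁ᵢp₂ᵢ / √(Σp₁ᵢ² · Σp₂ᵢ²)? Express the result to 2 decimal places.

0.59

Convert percentages to proportions (divide by 100).
Σ p₁ᵢp₂ᵢ = 0.0228 + 0.1475 + 0.0187 + 0.0048 + 0.0032 = 0.1970
Σp_1ᵢ² = 0.38² + 0.25² + 0.11² + 0.24² + 0.02² = 0.1444 + 0.0625 + 0.0121 + 0.0576 + 0.0004 = 0.2770
Σp_2ᵢ² = 0.06² + 0.59² + 0.17² + 0.02² + 0.16² = 0.0036 + 0.3481 + 0.0289 + 0.0004 + 0.0256 = 0.4066
O = 0.1970 / √(0.2770 × 0.4066) = 0.1970 / 0.33560 = 0.5870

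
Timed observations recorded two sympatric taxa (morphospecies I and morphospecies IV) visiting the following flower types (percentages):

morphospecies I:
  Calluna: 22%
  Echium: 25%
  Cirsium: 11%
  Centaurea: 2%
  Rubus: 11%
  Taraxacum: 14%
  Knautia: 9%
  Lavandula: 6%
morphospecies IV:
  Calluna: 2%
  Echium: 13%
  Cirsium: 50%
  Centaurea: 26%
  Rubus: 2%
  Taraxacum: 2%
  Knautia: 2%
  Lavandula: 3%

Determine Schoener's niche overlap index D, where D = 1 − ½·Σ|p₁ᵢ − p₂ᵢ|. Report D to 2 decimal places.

Convert percentages to proportions (divide by 100).
Σ|p₁ᵢ − p₂ᵢ| = 0.20 + 0.12 + 0.39 + 0.24 + 0.09 + 0.12 + 0.07 + 0.03 = 1.26
D = 1 − ½ × 1.26 = 1 − 0.630 = 0.3700

0.37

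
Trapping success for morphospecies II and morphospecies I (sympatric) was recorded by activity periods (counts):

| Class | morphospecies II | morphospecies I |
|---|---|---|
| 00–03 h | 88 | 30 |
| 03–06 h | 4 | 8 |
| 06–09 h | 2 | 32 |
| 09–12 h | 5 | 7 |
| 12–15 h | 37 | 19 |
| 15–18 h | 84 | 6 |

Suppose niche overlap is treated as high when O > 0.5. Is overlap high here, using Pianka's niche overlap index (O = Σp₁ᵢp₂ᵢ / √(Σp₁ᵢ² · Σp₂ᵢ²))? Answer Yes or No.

Yes

Proportions for morphospecies II (n=220): 88/220=0.4000, 4/220=0.0182, 2/220=0.0091, 5/220=0.0227, 37/220=0.1682, 84/220=0.3818
Proportions for morphospecies I (n=102): 30/102=0.2941, 8/102=0.0784, 32/102=0.3137, 7/102=0.0686, 19/102=0.1863, 6/102=0.0588
Σ p₁ᵢp₂ᵢ = 0.117640 + 0.001427 + 0.002855 + 0.001557 + 0.031336 + 0.022450 = 0.177265
Σp_1ᵢ² = 0.4000² + 0.0182² + 0.0091² + 0.0227² + 0.1682² + 0.3818² = 0.160000 + 0.000331 + 0.000083 + 0.000515 + 0.028291 + 0.145771 = 0.334991
Σp_2ᵢ² = 0.2941² + 0.0784² + 0.3137² + 0.0686² + 0.1863² + 0.0588² = 0.086495 + 0.006147 + 0.098408 + 0.004706 + 0.034708 + 0.003457 = 0.233921
O = 0.177265 / √(0.334991 × 0.233921) = 0.177265 / 0.2799311 = 0.6332
O = 0.6332 > 0.5 → Yes.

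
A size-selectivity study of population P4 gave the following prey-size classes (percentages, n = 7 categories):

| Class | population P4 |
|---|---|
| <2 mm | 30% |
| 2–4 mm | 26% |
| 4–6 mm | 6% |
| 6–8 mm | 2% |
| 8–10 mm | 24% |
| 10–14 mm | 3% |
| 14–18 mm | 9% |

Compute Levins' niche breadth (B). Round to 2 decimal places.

Convert percentages to proportions (divide by 100).
Σpᵢ² = 0.30² + 0.26² + 0.06² + 0.02² + 0.24² + 0.03² + 0.09² = 0.0900 + 0.0676 + 0.0036 + 0.0004 + 0.0576 + 0.0009 + 0.0081 = 0.2282
B = 1 / 0.2282 = 4.3821

4.38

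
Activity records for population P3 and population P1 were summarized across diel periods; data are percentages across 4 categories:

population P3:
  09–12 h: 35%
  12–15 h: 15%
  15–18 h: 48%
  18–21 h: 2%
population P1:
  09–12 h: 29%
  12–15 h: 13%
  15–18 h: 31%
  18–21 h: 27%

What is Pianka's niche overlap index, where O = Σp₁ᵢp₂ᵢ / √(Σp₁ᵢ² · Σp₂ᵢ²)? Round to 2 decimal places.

Convert percentages to proportions (divide by 100).
Σ p₁ᵢp₂ᵢ = 0.1015 + 0.0195 + 0.1488 + 0.0054 = 0.2752
Σp_1ᵢ² = 0.35² + 0.15² + 0.48² + 0.02² = 0.1225 + 0.0225 + 0.2304 + 0.0004 = 0.3758
Σp_2ᵢ² = 0.29² + 0.13² + 0.31² + 0.27² = 0.0841 + 0.0169 + 0.0961 + 0.0729 = 0.2700
O = 0.2752 / √(0.3758 × 0.2700) = 0.2752 / 0.31854 = 0.8639

0.86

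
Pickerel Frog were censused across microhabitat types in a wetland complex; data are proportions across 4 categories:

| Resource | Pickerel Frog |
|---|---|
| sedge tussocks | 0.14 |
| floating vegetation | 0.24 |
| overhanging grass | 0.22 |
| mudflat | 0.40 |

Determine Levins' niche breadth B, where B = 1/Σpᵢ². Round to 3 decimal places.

3.501

Σpᵢ² = 0.14² + 0.24² + 0.22² + 0.40² = 0.0196 + 0.0576 + 0.0484 + 0.1600 = 0.2856
B = 1 / 0.2856 = 3.50140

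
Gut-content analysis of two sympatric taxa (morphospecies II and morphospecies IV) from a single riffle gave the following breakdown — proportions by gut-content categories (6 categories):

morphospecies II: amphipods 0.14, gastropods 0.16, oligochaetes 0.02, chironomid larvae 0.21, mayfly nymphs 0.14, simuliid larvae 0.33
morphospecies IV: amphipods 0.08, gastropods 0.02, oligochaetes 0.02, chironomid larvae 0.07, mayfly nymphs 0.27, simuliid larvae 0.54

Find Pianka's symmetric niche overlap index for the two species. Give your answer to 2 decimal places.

0.86

Σ p₁ᵢp₂ᵢ = 0.0112 + 0.0032 + 0.0004 + 0.0147 + 0.0378 + 0.1782 = 0.2455
Σp_1ᵢ² = 0.14² + 0.16² + 0.02² + 0.21² + 0.14² + 0.33² = 0.0196 + 0.0256 + 0.0004 + 0.0441 + 0.0196 + 0.1089 = 0.2182
Σp_2ᵢ² = 0.08² + 0.02² + 0.02² + 0.07² + 0.27² + 0.54² = 0.0064 + 0.0004 + 0.0004 + 0.0049 + 0.0729 + 0.2916 = 0.3766
O = 0.2455 / √(0.2182 × 0.3766) = 0.2455 / 0.28666 = 0.8564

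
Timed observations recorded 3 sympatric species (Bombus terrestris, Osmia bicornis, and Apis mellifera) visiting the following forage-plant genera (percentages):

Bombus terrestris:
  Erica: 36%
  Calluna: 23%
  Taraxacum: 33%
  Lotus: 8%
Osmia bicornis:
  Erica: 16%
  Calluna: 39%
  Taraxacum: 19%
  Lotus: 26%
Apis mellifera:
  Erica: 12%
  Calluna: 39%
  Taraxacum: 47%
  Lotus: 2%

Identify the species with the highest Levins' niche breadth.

Osmia bicornis

Convert percentages to proportions (divide by 100).
Σp_terrᵢ² = 0.36² + 0.23² + 0.33² + 0.08² = 0.1296 + 0.0529 + 0.1089 + 0.0064 = 0.2978
B_terr = 1 / 0.2978 = 3.3580
Σp_bicoᵢ² = 0.16² + 0.39² + 0.19² + 0.26² = 0.0256 + 0.1521 + 0.0361 + 0.0676 = 0.2814
B_bico = 1 / 0.2814 = 3.5537
Σp_mellᵢ² = 0.12² + 0.39² + 0.47² + 0.02² = 0.0144 + 0.1521 + 0.2209 + 0.0004 = 0.3878
B_mell = 1 / 0.3878 = 2.5786
Highest B → broadest niche (most generalist): Osmia bicornis (B = 3.55).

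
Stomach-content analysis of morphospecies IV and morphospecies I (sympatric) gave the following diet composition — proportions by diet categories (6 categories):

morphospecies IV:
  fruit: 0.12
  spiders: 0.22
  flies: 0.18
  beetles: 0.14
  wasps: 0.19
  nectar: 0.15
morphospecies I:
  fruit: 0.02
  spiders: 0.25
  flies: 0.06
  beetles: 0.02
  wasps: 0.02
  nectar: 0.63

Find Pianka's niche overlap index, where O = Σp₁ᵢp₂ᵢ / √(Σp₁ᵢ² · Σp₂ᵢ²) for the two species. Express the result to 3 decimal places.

Σ p₁ᵢp₂ᵢ = 0.0024 + 0.0550 + 0.0108 + 0.0028 + 0.0038 + 0.0945 = 0.1693
Σp_1ᵢ² = 0.12² + 0.22² + 0.18² + 0.14² + 0.19² + 0.15² = 0.0144 + 0.0484 + 0.0324 + 0.0196 + 0.0361 + 0.0225 = 0.1734
Σp_2ᵢ² = 0.02² + 0.25² + 0.06² + 0.02² + 0.02² + 0.63² = 0.0004 + 0.0625 + 0.0036 + 0.0004 + 0.0004 + 0.3969 = 0.4642
O = 0.1693 / √(0.1734 × 0.4642) = 0.1693 / 0.283712 = 0.59673

0.597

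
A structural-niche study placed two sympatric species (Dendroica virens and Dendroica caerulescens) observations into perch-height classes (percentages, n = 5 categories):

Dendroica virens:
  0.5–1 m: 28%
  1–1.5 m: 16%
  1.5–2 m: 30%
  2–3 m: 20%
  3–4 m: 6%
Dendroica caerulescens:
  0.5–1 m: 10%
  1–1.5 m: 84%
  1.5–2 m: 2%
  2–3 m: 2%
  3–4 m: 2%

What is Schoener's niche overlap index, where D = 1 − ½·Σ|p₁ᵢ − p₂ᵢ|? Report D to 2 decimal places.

0.32

Convert percentages to proportions (divide by 100).
Σ|p₁ᵢ − p₂ᵢ| = 0.18 + 0.68 + 0.28 + 0.18 + 0.04 = 1.36
D = 1 − ½ × 1.36 = 1 − 0.680 = 0.3200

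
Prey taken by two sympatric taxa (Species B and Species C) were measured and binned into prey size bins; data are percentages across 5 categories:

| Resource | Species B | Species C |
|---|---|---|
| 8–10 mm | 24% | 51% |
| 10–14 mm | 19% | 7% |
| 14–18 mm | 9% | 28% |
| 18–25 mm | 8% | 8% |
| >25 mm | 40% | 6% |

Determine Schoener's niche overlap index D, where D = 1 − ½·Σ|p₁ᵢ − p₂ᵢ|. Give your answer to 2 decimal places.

0.54

Convert percentages to proportions (divide by 100).
Σ|p₁ᵢ − p₂ᵢ| = 0.27 + 0.12 + 0.19 + 0.00 + 0.34 = 0.92
D = 1 − ½ × 0.92 = 1 − 0.460 = 0.5400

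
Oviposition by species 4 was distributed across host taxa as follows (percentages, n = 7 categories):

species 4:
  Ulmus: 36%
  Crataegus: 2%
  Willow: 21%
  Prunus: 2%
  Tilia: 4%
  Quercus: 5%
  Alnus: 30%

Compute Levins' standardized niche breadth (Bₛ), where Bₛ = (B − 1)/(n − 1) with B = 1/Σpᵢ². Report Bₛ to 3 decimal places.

Convert percentages to proportions (divide by 100).
Σpᵢ² = 0.36² + 0.02² + 0.21² + 0.02² + 0.04² + 0.05² + 0.30² = 0.1296 + 0.0004 + 0.0441 + 0.0004 + 0.0016 + 0.0025 + 0.0900 = 0.2686
B = 1 / 0.2686 = 3.72301
Bₛ = (B − 1)/(n − 1) = (3.72301 − 1)/(7 − 1) = 2.72301/6 = 0.45384

0.454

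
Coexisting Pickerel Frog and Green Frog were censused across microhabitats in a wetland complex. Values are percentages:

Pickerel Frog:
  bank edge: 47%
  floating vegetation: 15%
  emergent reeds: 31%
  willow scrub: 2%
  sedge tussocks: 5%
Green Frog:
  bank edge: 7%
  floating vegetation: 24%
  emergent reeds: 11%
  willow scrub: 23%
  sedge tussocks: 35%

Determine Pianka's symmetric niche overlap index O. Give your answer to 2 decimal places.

0.43

Convert percentages to proportions (divide by 100).
Σ p₁ᵢp₂ᵢ = 0.0329 + 0.0360 + 0.0341 + 0.0046 + 0.0175 = 0.1251
Σp_1ᵢ² = 0.47² + 0.15² + 0.31² + 0.02² + 0.05² = 0.2209 + 0.0225 + 0.0961 + 0.0004 + 0.0025 = 0.3424
Σp_2ᵢ² = 0.07² + 0.24² + 0.11² + 0.23² + 0.35² = 0.0049 + 0.0576 + 0.0121 + 0.0529 + 0.1225 = 0.2500
O = 0.1251 / √(0.3424 × 0.2500) = 0.1251 / 0.29257 = 0.4276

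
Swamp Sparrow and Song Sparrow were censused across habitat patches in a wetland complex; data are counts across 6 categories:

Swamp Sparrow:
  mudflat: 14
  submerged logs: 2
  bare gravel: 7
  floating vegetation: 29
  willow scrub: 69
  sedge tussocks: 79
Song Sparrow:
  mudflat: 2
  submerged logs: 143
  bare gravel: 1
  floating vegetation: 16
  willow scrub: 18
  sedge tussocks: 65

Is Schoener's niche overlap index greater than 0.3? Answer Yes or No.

Proportions for Swamp Sparrow (n=200): 14/200=0.0700, 2/200=0.0100, 7/200=0.0350, 29/200=0.1450, 69/200=0.3450, 79/200=0.3950
Proportions for Song Sparrow (n=245): 2/245=0.0082, 143/245=0.5837, 1/245=0.0041, 16/245=0.0653, 18/245=0.0735, 65/245=0.2653
Σ|p₁ᵢ − p₂ᵢ| = 0.0618 + 0.5737 + 0.0309 + 0.0797 + 0.2715 + 0.1297 = 1.1473
D = 1 − ½ × 1.1473 = 1 − 0.57365 = 0.42635
D = 0.42635 > 0.3 → Yes.

Yes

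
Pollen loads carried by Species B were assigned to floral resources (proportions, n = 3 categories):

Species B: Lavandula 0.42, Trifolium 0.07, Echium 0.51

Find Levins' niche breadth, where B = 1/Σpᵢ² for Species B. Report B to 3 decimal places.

Σpᵢ² = 0.42² + 0.07² + 0.51² = 0.1764 + 0.0049 + 0.2601 = 0.4414
B = 1 / 0.4414 = 2.26552

2.266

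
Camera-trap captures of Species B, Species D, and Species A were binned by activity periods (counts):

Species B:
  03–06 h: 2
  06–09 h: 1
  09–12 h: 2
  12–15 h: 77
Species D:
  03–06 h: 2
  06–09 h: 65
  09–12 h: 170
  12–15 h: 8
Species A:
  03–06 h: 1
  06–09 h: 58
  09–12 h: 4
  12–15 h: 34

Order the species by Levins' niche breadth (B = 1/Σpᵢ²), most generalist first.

Proportions for Species B (n=82): 2/82=0.0244, 1/82=0.0122, 2/82=0.0244, 77/82=0.9390
Proportions for Species D (n=245): 2/245=0.0082, 65/245=0.2653, 170/245=0.6939, 8/245=0.0327
Proportions for Species A (n=97): 1/97=0.0103, 58/97=0.5979, 4/97=0.0412, 34/97=0.3505
Σp_Bᵢ² = 0.0244² + 0.0122² + 0.0244² + 0.9390² = 0.000595 + 0.000149 + 0.000595 + 0.881721 = 0.883060
B_B = 1 / 0.883060 = 1.1324
Σp_Dᵢ² = 0.0082² + 0.2653² + 0.6939² + 0.0327² = 0.000067 + 0.070384 + 0.481497 + 0.001069 = 0.553017
B_D = 1 / 0.553017 = 1.8083
Σp_Aᵢ² = 0.0103² + 0.5979² + 0.0412² + 0.3505² = 0.000106 + 0.357484 + 0.001697 + 0.122850 = 0.482137
B_A = 1 / 0.482137 = 2.0741
Ranking by B (broadest → narrowest): Species A (2.07) > Species D (1.81) > Species B (1.13)

Species A > Species D > Species B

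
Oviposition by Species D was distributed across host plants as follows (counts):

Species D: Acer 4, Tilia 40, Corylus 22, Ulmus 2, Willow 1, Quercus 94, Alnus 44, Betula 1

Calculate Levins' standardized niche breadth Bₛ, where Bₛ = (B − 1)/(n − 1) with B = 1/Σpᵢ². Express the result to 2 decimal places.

0.34

Proportions for Species D (n=208): 4/208=0.0192, 40/208=0.1923, 22/208=0.1058, 2/208=0.0096, 1/208=0.0048, 94/208=0.4519, 44/208=0.2115, 1/208=0.0048
Σpᵢ² = 0.0192² + 0.1923² + 0.1058² + 0.0096² + 0.0048² + 0.4519² + 0.2115² + 0.0048² = 0.000369 + 0.036979 + 0.011194 + 0.000092 + 0.000023 + 0.204214 + 0.044732 + 0.000023 = 0.297626
B = 1 / 0.297626 = 3.3599
Bₛ = (B − 1)/(n − 1) = (3.3599 − 1)/(8 − 1) = 2.3599/7 = 0.3371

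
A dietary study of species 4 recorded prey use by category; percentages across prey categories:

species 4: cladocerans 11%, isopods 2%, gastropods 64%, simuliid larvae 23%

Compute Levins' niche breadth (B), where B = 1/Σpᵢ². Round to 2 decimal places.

Convert percentages to proportions (divide by 100).
Σpᵢ² = 0.11² + 0.02² + 0.64² + 0.23² = 0.0121 + 0.0004 + 0.4096 + 0.0529 = 0.4750
B = 1 / 0.4750 = 2.1053

2.11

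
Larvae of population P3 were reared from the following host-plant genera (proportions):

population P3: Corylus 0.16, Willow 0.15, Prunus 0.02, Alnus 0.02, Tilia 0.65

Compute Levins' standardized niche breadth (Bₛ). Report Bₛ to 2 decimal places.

Σpᵢ² = 0.16² + 0.15² + 0.02² + 0.02² + 0.65² = 0.0256 + 0.0225 + 0.0004 + 0.0004 + 0.4225 = 0.4714
B = 1 / 0.4714 = 2.1213
Bₛ = (B − 1)/(n − 1) = (2.1213 − 1)/(5 − 1) = 1.1213/4 = 0.2803

0.28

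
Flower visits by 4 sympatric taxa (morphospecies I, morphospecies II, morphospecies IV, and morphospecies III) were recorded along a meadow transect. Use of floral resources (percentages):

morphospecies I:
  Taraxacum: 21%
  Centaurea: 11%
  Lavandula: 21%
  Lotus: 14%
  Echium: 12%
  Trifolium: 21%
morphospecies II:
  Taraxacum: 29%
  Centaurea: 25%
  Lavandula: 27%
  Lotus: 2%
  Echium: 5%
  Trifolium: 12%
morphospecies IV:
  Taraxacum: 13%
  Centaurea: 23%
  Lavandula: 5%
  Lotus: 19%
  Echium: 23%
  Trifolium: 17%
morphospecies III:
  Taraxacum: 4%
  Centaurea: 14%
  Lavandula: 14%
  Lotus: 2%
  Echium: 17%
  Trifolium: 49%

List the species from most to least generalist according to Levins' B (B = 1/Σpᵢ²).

Convert percentages to proportions (divide by 100).
Σp_Iᵢ² = 0.21² + 0.11² + 0.21² + 0.14² + 0.12² + 0.21² = 0.0441 + 0.0121 + 0.0441 + 0.0196 + 0.0144 + 0.0441 = 0.1784
B_I = 1 / 0.1784 = 5.6054
Σp_IIᵢ² = 0.29² + 0.25² + 0.27² + 0.02² + 0.05² + 0.12² = 0.0841 + 0.0625 + 0.0729 + 0.0004 + 0.0025 + 0.0144 = 0.2368
B_II = 1 / 0.2368 = 4.2230
Σp_IVᵢ² = 0.13² + 0.23² + 0.05² + 0.19² + 0.23² + 0.17² = 0.0169 + 0.0529 + 0.0025 + 0.0361 + 0.0529 + 0.0289 = 0.1902
B_IV = 1 / 0.1902 = 5.2576
Σp_IIIᵢ² = 0.04² + 0.14² + 0.14² + 0.02² + 0.17² + 0.49² = 0.0016 + 0.0196 + 0.0196 + 0.0004 + 0.0289 + 0.2401 = 0.3102
B_III = 1 / 0.3102 = 3.2237
Ranking by B (broadest → narrowest): morphospecies I (5.61) > morphospecies IV (5.26) > morphospecies II (4.22) > morphospecies III (3.22)

morphospecies I > morphospecies IV > morphospecies II > morphospecies III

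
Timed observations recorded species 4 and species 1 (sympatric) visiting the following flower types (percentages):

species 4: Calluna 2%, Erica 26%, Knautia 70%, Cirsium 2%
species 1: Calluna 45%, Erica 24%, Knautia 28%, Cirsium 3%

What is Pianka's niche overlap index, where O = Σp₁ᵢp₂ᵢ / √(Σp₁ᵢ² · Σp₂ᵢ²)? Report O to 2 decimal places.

Convert percentages to proportions (divide by 100).
Σ p₁ᵢp₂ᵢ = 0.0090 + 0.0624 + 0.1960 + 0.0006 = 0.2680
Σp_1ᵢ² = 0.02² + 0.26² + 0.70² + 0.02² = 0.0004 + 0.0676 + 0.4900 + 0.0004 = 0.5584
Σp_2ᵢ² = 0.45² + 0.24² + 0.28² + 0.03² = 0.2025 + 0.0576 + 0.0784 + 0.0009 = 0.3394
O = 0.2680 / √(0.5584 × 0.3394) = 0.2680 / 0.43534 = 0.6156

0.62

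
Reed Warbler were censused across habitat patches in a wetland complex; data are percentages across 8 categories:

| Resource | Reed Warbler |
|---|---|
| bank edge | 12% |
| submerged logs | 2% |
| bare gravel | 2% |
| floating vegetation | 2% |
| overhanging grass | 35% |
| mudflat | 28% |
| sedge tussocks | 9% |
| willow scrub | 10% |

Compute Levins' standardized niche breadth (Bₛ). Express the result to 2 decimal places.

Convert percentages to proportions (divide by 100).
Σpᵢ² = 0.12² + 0.02² + 0.02² + 0.02² + 0.35² + 0.28² + 0.09² + 0.10² = 0.0144 + 0.0004 + 0.0004 + 0.0004 + 0.1225 + 0.0784 + 0.0081 + 0.0100 = 0.2346
B = 1 / 0.2346 = 4.2626
Bₛ = (B − 1)/(n − 1) = (4.2626 − 1)/(8 − 1) = 3.2626/7 = 0.4661

0.47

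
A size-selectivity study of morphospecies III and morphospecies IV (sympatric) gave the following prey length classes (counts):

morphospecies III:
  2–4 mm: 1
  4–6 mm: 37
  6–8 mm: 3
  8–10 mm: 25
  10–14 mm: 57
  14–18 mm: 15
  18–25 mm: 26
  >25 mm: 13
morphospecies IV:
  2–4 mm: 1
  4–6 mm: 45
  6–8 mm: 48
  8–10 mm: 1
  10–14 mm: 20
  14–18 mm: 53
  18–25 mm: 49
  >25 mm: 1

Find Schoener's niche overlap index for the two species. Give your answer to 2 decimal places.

0.56

Proportions for morphospecies III (n=177): 1/177=0.0056, 37/177=0.2090, 3/177=0.0169, 25/177=0.1412, 57/177=0.3220, 15/177=0.0847, 26/177=0.1469, 13/177=0.0734
Proportions for morphospecies IV (n=218): 1/218=0.0046, 45/218=0.2064, 48/218=0.2202, 1/218=0.0046, 20/218=0.0917, 53/218=0.2431, 49/218=0.2248, 1/218=0.0046
Σ|p₁ᵢ − p₂ᵢ| = 0.0010 + 0.0026 + 0.2033 + 0.1366 + 0.2303 + 0.1584 + 0.0779 + 0.0688 = 0.8789
D = 1 − ½ × 0.8789 = 1 − 0.43945 = 0.56055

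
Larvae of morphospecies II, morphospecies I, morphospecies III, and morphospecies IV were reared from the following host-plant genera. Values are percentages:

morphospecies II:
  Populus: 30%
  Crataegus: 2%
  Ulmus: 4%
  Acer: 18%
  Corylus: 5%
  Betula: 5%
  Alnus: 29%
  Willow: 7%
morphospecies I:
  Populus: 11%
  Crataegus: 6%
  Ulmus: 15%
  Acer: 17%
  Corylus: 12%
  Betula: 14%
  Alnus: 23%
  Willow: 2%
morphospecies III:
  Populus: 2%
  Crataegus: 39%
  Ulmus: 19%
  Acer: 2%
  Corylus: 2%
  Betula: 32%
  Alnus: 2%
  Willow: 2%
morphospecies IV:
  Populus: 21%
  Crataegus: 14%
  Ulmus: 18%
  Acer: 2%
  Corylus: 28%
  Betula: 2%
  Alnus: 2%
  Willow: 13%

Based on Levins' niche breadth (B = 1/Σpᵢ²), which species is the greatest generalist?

Convert percentages to proportions (divide by 100).
Σp_IIᵢ² = 0.30² + 0.02² + 0.04² + 0.18² + 0.05² + 0.05² + 0.29² + 0.07² = 0.0900 + 0.0004 + 0.0016 + 0.0324 + 0.0025 + 0.0025 + 0.0841 + 0.0049 = 0.2184
B_II = 1 / 0.2184 = 4.5788
Σp_Iᵢ² = 0.11² + 0.06² + 0.15² + 0.17² + 0.12² + 0.14² + 0.23² + 0.02² = 0.0121 + 0.0036 + 0.0225 + 0.0289 + 0.0144 + 0.0196 + 0.0529 + 0.0004 = 0.1544
B_I = 1 / 0.1544 = 6.4767
Σp_IIIᵢ² = 0.02² + 0.39² + 0.19² + 0.02² + 0.02² + 0.32² + 0.02² + 0.02² = 0.0004 + 0.1521 + 0.0361 + 0.0004 + 0.0004 + 0.1024 + 0.0004 + 0.0004 = 0.2926
B_III = 1 / 0.2926 = 3.4176
Σp_IVᵢ² = 0.21² + 0.14² + 0.18² + 0.02² + 0.28² + 0.02² + 0.02² + 0.13² = 0.0441 + 0.0196 + 0.0324 + 0.0004 + 0.0784 + 0.0004 + 0.0004 + 0.0169 = 0.1926
B_IV = 1 / 0.1926 = 5.1921
Highest B → broadest niche (most generalist): morphospecies I (B = 6.48).

morphospecies I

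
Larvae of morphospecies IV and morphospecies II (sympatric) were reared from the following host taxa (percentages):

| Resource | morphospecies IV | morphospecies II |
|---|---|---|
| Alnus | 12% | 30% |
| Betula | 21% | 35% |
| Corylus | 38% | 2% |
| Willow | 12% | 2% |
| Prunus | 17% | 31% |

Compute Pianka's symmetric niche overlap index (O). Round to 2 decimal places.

Convert percentages to proportions (divide by 100).
Σ p₁ᵢp₂ᵢ = 0.0360 + 0.0735 + 0.0076 + 0.0024 + 0.0527 = 0.1722
Σp_1ᵢ² = 0.12² + 0.21² + 0.38² + 0.12² + 0.17² = 0.0144 + 0.0441 + 0.1444 + 0.0144 + 0.0289 = 0.2462
Σp_2ᵢ² = 0.30² + 0.35² + 0.02² + 0.02² + 0.31² = 0.0900 + 0.1225 + 0.0004 + 0.0004 + 0.0961 = 0.3094
O = 0.1722 / √(0.2462 × 0.3094) = 0.1722 / 0.27600 = 0.6239

0.62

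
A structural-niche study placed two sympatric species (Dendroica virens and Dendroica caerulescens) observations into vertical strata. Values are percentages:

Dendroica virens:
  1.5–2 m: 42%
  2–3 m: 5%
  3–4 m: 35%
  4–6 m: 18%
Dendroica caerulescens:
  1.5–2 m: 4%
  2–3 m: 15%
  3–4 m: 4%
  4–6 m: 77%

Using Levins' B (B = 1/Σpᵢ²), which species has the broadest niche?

Convert percentages to proportions (divide by 100).
Σp_vireᵢ² = 0.42² + 0.05² + 0.35² + 0.18² = 0.1764 + 0.0025 + 0.1225 + 0.0324 = 0.3338
B_vire = 1 / 0.3338 = 2.9958
Σp_caerᵢ² = 0.04² + 0.15² + 0.04² + 0.77² = 0.0016 + 0.0225 + 0.0016 + 0.5929 = 0.6186
B_caer = 1 / 0.6186 = 1.6166
Highest B → broadest niche (most generalist): Dendroica virens (B = 3.00).

Dendroica virens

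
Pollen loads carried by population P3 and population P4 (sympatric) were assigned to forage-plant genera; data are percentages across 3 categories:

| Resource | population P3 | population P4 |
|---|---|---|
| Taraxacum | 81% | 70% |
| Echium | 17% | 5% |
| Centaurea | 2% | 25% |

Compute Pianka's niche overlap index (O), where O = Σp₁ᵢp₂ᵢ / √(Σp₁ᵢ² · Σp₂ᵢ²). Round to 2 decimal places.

Convert percentages to proportions (divide by 100).
Σ p₁ᵢp₂ᵢ = 0.5670 + 0.0085 + 0.0050 = 0.5805
Σp_1ᵢ² = 0.81² + 0.17² + 0.02² = 0.6561 + 0.0289 + 0.0004 = 0.6854
Σp_2ᵢ² = 0.70² + 0.05² + 0.25² = 0.4900 + 0.0025 + 0.0625 = 0.5550
O = 0.5805 / √(0.6854 × 0.5550) = 0.5805 / 0.61676 = 0.9412

0.94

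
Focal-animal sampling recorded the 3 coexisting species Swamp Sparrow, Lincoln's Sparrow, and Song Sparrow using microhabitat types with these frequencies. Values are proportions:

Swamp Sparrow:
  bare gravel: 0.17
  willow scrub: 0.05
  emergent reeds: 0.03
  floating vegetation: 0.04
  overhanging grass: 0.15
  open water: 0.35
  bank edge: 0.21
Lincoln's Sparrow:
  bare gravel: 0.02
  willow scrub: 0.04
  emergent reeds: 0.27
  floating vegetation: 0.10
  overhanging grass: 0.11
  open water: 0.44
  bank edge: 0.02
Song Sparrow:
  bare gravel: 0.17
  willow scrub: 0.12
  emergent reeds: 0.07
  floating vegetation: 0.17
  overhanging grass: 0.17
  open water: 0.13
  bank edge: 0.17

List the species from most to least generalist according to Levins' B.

Song Sparrow > Swamp Sparrow > Lincoln's Sparrow

Σp_Swamᵢ² = 0.17² + 0.05² + 0.03² + 0.04² + 0.15² + 0.35² + 0.21² = 0.0289 + 0.0025 + 0.0009 + 0.0016 + 0.0225 + 0.1225 + 0.0441 = 0.2230
B_Swam = 1 / 0.2230 = 4.4843
Σp_Lincᵢ² = 0.02² + 0.04² + 0.27² + 0.10² + 0.11² + 0.44² + 0.02² = 0.0004 + 0.0016 + 0.0729 + 0.0100 + 0.0121 + 0.1936 + 0.0004 = 0.2910
B_Linc = 1 / 0.2910 = 3.4364
Σp_Songᵢ² = 0.17² + 0.12² + 0.07² + 0.17² + 0.17² + 0.13² + 0.17² = 0.0289 + 0.0144 + 0.0049 + 0.0289 + 0.0289 + 0.0169 + 0.0289 = 0.1518
B_Song = 1 / 0.1518 = 6.5876
Ranking by B (broadest → narrowest): Song Sparrow (6.59) > Swamp Sparrow (4.48) > Lincoln's Sparrow (3.44)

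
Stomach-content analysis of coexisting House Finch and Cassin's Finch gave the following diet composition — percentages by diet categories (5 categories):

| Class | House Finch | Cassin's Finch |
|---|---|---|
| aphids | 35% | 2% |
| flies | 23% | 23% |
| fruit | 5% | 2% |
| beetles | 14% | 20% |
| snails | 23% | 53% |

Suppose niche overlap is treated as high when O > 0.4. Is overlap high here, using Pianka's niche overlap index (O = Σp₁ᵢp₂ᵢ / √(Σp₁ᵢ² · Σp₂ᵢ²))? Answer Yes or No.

Yes

Convert percentages to proportions (divide by 100).
Σ p₁ᵢp₂ᵢ = 0.0070 + 0.0529 + 0.0010 + 0.0280 + 0.1219 = 0.2108
Σp_1ᵢ² = 0.35² + 0.23² + 0.05² + 0.14² + 0.23² = 0.1225 + 0.0529 + 0.0025 + 0.0196 + 0.0529 = 0.2504
Σp_2ᵢ² = 0.02² + 0.23² + 0.02² + 0.20² + 0.53² = 0.0004 + 0.0529 + 0.0004 + 0.0400 + 0.2809 = 0.3746
O = 0.2108 / √(0.2504 × 0.3746) = 0.2108 / 0.30627 = 0.6883
O = 0.6883 > 0.4 → Yes.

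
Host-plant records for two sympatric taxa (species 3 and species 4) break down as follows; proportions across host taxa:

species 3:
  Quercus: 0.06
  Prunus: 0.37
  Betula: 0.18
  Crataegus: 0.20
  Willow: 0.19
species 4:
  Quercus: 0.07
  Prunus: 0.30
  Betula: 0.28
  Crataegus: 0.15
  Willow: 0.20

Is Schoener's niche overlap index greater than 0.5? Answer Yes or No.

Σ|p₁ᵢ − p₂ᵢ| = 0.01 + 0.07 + 0.10 + 0.05 + 0.01 = 0.24
D = 1 − ½ × 0.24 = 1 − 0.120 = 0.8800
D = 0.8800 > 0.5 → Yes.

Yes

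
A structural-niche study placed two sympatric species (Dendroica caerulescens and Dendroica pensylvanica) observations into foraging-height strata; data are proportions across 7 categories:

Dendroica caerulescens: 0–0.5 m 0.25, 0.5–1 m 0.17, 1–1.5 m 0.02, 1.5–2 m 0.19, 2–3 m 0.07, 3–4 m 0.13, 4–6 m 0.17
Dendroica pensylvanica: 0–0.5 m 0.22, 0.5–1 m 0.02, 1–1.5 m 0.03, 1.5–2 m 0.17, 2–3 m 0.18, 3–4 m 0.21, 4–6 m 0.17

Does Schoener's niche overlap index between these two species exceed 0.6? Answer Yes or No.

Yes

Σ|p₁ᵢ − p₂ᵢ| = 0.03 + 0.15 + 0.01 + 0.02 + 0.11 + 0.08 + 0.00 = 0.40
D = 1 − ½ × 0.40 = 1 − 0.200 = 0.8000
D = 0.8000 > 0.6 → Yes.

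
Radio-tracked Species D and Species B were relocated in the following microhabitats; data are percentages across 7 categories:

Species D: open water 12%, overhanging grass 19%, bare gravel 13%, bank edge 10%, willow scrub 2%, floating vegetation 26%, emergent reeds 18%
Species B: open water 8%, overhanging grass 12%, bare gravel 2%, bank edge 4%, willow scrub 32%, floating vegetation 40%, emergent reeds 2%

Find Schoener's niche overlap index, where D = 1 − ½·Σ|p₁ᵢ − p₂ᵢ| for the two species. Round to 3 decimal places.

Convert percentages to proportions (divide by 100).
Σ|p₁ᵢ − p₂ᵢ| = 0.04 + 0.07 + 0.11 + 0.06 + 0.30 + 0.14 + 0.16 = 0.88
D = 1 − ½ × 0.88 = 1 − 0.440 = 0.56000

0.560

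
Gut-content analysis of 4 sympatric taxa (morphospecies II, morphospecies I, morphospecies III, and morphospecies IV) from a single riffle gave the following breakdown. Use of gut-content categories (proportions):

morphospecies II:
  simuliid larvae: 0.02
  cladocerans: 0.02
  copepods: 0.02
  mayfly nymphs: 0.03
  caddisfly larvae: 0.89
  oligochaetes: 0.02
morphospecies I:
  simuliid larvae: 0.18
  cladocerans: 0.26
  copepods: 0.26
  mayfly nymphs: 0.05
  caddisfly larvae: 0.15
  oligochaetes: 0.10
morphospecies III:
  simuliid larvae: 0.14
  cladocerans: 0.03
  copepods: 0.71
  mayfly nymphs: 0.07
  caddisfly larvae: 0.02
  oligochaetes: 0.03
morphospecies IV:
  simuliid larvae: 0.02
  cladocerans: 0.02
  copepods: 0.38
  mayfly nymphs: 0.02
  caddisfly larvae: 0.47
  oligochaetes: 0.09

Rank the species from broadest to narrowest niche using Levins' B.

Σp_IIᵢ² = 0.02² + 0.02² + 0.02² + 0.03² + 0.89² + 0.02² = 0.0004 + 0.0004 + 0.0004 + 0.0009 + 0.7921 + 0.0004 = 0.7946
B_II = 1 / 0.7946 = 1.2585
Σp_Iᵢ² = 0.18² + 0.26² + 0.26² + 0.05² + 0.15² + 0.10² = 0.0324 + 0.0676 + 0.0676 + 0.0025 + 0.0225 + 0.0100 = 0.2026
B_I = 1 / 0.2026 = 4.9358
Σp_IIIᵢ² = 0.14² + 0.03² + 0.71² + 0.07² + 0.02² + 0.03² = 0.0196 + 0.0009 + 0.5041 + 0.0049 + 0.0004 + 0.0009 = 0.5308
B_III = 1 / 0.5308 = 1.8839
Σp_IVᵢ² = 0.02² + 0.02² + 0.38² + 0.02² + 0.47² + 0.09² = 0.0004 + 0.0004 + 0.1444 + 0.0004 + 0.2209 + 0.0081 = 0.3746
B_IV = 1 / 0.3746 = 2.6695
Ranking by B (broadest → narrowest): morphospecies I (4.94) > morphospecies IV (2.67) > morphospecies III (1.88) > morphospecies II (1.26)

morphospecies I > morphospecies IV > morphospecies III > morphospecies II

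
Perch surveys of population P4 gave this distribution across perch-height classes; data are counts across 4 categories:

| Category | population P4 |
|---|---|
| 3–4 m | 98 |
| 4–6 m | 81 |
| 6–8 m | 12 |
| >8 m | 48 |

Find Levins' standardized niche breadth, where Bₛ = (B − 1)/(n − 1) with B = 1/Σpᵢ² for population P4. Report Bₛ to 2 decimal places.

Proportions for population P4 (n=239): 98/239=0.4100, 81/239=0.3389, 12/239=0.0502, 48/239=0.2008
Σpᵢ² = 0.4100² + 0.3389² + 0.0502² + 0.2008² = 0.168100 + 0.114853 + 0.002520 + 0.040321 = 0.325794
B = 1 / 0.325794 = 3.0694
Bₛ = (B − 1)/(n − 1) = (3.0694 − 1)/(4 − 1) = 2.0694/3 = 0.6898

0.69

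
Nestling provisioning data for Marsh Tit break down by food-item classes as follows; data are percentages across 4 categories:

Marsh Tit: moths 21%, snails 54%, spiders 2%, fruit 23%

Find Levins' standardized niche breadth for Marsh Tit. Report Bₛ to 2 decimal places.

0.52

Convert percentages to proportions (divide by 100).
Σpᵢ² = 0.21² + 0.54² + 0.02² + 0.23² = 0.0441 + 0.2916 + 0.0004 + 0.0529 = 0.3890
B = 1 / 0.3890 = 2.5707
Bₛ = (B − 1)/(n − 1) = (2.5707 − 1)/(4 − 1) = 1.5707/3 = 0.5236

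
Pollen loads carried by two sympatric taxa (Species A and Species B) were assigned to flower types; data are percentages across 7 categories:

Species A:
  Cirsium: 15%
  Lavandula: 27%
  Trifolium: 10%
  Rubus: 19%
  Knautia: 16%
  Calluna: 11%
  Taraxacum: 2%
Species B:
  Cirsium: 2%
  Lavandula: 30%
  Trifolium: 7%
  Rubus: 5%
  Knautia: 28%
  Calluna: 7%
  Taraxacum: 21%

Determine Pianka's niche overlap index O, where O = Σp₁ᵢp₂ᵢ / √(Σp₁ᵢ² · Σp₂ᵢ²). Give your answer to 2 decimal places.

Convert percentages to proportions (divide by 100).
Σ p₁ᵢp₂ᵢ = 0.0030 + 0.0810 + 0.0070 + 0.0095 + 0.0448 + 0.0077 + 0.0042 = 0.1572
Σp_1ᵢ² = 0.15² + 0.27² + 0.10² + 0.19² + 0.16² + 0.11² + 0.02² = 0.0225 + 0.0729 + 0.0100 + 0.0361 + 0.0256 + 0.0121 + 0.0004 = 0.1796
Σp_2ᵢ² = 0.02² + 0.30² + 0.07² + 0.05² + 0.28² + 0.07² + 0.21² = 0.0004 + 0.0900 + 0.0049 + 0.0025 + 0.0784 + 0.0049 + 0.0441 = 0.2252
O = 0.1572 / √(0.1796 × 0.2252) = 0.1572 / 0.20111 = 0.7817

0.78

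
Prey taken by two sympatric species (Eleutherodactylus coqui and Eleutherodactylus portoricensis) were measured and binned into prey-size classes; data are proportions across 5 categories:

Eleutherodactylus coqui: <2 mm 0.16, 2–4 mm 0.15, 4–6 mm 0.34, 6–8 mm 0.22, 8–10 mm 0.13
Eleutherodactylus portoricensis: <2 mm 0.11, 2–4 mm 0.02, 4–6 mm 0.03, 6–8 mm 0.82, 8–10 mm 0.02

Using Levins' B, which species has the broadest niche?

Eleutherodactylus coqui

Σp_coquᵢ² = 0.16² + 0.15² + 0.34² + 0.22² + 0.13² = 0.0256 + 0.0225 + 0.1156 + 0.0484 + 0.0169 = 0.2290
B_coqu = 1 / 0.2290 = 4.3668
Σp_portᵢ² = 0.11² + 0.02² + 0.03² + 0.82² + 0.02² = 0.0121 + 0.0004 + 0.0009 + 0.6724 + 0.0004 = 0.6862
B_port = 1 / 0.6862 = 1.4573
Highest B → broadest niche (most generalist): Eleutherodactylus coqui (B = 4.37).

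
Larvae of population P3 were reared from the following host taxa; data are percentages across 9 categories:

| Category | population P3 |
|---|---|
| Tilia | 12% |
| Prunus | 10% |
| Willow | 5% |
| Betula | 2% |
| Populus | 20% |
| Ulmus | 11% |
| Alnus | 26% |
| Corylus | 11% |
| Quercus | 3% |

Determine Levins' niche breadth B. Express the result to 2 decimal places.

6.25

Convert percentages to proportions (divide by 100).
Σpᵢ² = 0.12² + 0.10² + 0.05² + 0.02² + 0.20² + 0.11² + 0.26² + 0.11² + 0.03² = 0.0144 + 0.0100 + 0.0025 + 0.0004 + 0.0400 + 0.0121 + 0.0676 + 0.0121 + 0.0009 = 0.1600
B = 1 / 0.1600 = 6.2500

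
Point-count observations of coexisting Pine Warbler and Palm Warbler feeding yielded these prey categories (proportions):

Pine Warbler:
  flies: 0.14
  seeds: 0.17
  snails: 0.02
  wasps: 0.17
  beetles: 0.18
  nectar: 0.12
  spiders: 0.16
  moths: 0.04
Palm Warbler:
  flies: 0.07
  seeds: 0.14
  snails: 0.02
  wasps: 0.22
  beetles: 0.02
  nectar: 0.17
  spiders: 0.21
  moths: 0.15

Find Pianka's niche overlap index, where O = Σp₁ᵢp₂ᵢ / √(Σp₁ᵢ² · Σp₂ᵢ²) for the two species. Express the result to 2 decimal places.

0.84

Σ p₁ᵢp₂ᵢ = 0.0098 + 0.0238 + 0.0004 + 0.0374 + 0.0036 + 0.0204 + 0.0336 + 0.0060 = 0.1350
Σp_1ᵢ² = 0.14² + 0.17² + 0.02² + 0.17² + 0.18² + 0.12² + 0.16² + 0.04² = 0.0196 + 0.0289 + 0.0004 + 0.0289 + 0.0324 + 0.0144 + 0.0256 + 0.0016 = 0.1518
Σp_2ᵢ² = 0.07² + 0.14² + 0.02² + 0.22² + 0.02² + 0.17² + 0.21² + 0.15² = 0.0049 + 0.0196 + 0.0004 + 0.0484 + 0.0004 + 0.0289 + 0.0441 + 0.0225 = 0.1692
O = 0.1350 / √(0.1518 × 0.1692) = 0.1350 / 0.16026 = 0.8424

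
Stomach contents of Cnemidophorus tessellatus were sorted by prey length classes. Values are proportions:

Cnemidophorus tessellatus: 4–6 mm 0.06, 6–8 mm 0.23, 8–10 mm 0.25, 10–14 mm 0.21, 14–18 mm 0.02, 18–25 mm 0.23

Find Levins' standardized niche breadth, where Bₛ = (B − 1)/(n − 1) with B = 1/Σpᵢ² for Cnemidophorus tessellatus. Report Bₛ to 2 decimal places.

0.72

Σpᵢ² = 0.06² + 0.23² + 0.25² + 0.21² + 0.02² + 0.23² = 0.0036 + 0.0529 + 0.0625 + 0.0441 + 0.0004 + 0.0529 = 0.2164
B = 1 / 0.2164 = 4.6211
Bₛ = (B − 1)/(n − 1) = (4.6211 − 1)/(6 − 1) = 3.6211/5 = 0.7242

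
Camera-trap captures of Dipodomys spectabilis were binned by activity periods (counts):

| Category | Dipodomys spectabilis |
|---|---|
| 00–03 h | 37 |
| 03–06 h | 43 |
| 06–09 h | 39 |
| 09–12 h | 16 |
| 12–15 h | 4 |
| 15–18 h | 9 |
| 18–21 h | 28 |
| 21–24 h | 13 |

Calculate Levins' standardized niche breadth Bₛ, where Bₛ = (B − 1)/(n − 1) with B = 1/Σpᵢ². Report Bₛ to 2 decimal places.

0.70

Proportions for Dipodomys spectabilis (n=189): 37/189=0.1958, 43/189=0.2275, 39/189=0.2063, 16/189=0.0847, 4/189=0.0212, 9/189=0.0476, 28/189=0.1481, 13/189=0.0688
Σpᵢ² = 0.1958² + 0.2275² + 0.2063² + 0.0847² + 0.0212² + 0.0476² + 0.1481² + 0.0688² = 0.038338 + 0.051756 + 0.042560 + 0.007174 + 0.000449 + 0.002266 + 0.021934 + 0.004733 = 0.169210
B = 1 / 0.169210 = 5.9098
Bₛ = (B − 1)/(n − 1) = (5.9098 − 1)/(8 − 1) = 4.9098/7 = 0.7014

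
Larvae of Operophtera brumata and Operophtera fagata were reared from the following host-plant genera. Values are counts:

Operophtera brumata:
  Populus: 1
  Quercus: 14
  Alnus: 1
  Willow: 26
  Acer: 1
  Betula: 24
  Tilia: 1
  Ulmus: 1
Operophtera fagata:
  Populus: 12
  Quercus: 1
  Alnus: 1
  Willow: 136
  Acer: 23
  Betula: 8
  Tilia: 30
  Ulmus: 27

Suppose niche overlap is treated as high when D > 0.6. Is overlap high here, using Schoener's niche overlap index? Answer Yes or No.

No

Proportions for Operophtera brumata (n=69): 1/69=0.0145, 14/69=0.2029, 1/69=0.0145, 26/69=0.3768, 1/69=0.0145, 24/69=0.3478, 1/69=0.0145, 1/69=0.0145
Proportions for Operophtera fagata (n=238): 12/238=0.0504, 1/238=0.0042, 1/238=0.0042, 136/238=0.5714, 23/238=0.0966, 8/238=0.0336, 30/238=0.1261, 27/238=0.1134
Σ|p₁ᵢ − p₂ᵢ| = 0.0359 + 0.1987 + 0.0103 + 0.1946 + 0.0821 + 0.3142 + 0.1116 + 0.0989 = 1.0463
D = 1 − ½ × 1.0463 = 1 − 0.52315 = 0.47685
D = 0.47685 < 0.6 → No.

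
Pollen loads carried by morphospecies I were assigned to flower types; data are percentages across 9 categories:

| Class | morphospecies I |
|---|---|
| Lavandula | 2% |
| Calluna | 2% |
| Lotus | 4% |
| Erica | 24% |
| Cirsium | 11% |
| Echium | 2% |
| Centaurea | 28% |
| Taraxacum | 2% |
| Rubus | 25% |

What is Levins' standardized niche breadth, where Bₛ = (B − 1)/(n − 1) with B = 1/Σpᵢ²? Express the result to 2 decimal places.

0.46

Convert percentages to proportions (divide by 100).
Σpᵢ² = 0.02² + 0.02² + 0.04² + 0.24² + 0.11² + 0.02² + 0.28² + 0.02² + 0.25² = 0.0004 + 0.0004 + 0.0016 + 0.0576 + 0.0121 + 0.0004 + 0.0784 + 0.0004 + 0.0625 = 0.2138
B = 1 / 0.2138 = 4.6773
Bₛ = (B − 1)/(n − 1) = (4.6773 − 1)/(9 − 1) = 3.6773/8 = 0.4597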